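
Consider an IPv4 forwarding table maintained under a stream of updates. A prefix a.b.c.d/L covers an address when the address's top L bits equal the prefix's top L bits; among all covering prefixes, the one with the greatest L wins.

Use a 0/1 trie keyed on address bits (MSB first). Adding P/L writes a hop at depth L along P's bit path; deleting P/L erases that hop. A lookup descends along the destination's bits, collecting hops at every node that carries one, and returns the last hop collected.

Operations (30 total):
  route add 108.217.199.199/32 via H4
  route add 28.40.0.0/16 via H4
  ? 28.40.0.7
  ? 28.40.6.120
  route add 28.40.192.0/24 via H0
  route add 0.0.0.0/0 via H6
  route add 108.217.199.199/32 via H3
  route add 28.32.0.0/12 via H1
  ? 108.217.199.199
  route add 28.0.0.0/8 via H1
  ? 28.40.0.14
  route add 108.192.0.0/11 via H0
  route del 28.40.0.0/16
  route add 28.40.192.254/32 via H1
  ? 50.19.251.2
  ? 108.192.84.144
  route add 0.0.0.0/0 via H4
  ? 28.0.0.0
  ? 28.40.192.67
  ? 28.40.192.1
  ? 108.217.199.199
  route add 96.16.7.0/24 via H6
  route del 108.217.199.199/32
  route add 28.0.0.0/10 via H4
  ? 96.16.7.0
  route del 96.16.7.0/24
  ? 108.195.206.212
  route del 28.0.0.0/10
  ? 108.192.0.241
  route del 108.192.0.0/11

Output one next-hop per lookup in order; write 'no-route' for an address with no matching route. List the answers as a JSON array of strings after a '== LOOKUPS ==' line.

Trace:
  add 108.217.199.199/32 -> H4 at depth 32
  add 28.40.0.0/16 -> H4 at depth 16
  ? 28.40.0.7  path d0:-→d1:-→d2:-→d3:-→d4:-→d5:-→d6:-→d7:-→d8:-→d9:-→d10:-→d11:-→d12:-→d13:-→d14:-→d15:-→d16:H4  best=H4
  ? 28.40.6.120  path d0:-→d1:-→d2:-→d3:-→d4:-→d5:-→d6:-→d7:-→d8:-→d9:-→d10:-→d11:-→d12:-→d13:-→d14:-→d15:-→d16:H4  best=H4
  add 28.40.192.0/24 -> H0 at depth 24
  add 0.0.0.0/0 -> H6 at depth 0
  add 108.217.199.199/32 -> H3 at depth 32
  add 28.32.0.0/12 -> H1 at depth 12
  ? 108.217.199.199  path d0:H6→d1:-→d2:-→d3:-→d4:-→d5:-→d6:-→d7:-→d8:-→d9:-→d10:-→d11:-→d12:-→d13:-→d14:-→d15:-→d16:-→d17:-→d18:-→d19:-→d20:-→d21:-→d22:-→d23:-→d24:-→d25:-→d26:-→d27:-→d28:-→d29:-→d30:-→d31:-→d32:H3  best=H3
  add 28.0.0.0/8 -> H1 at depth 8
  ? 28.40.0.14  path d0:H6→d1:-→d2:-→d3:-→d4:-→d5:-→d6:-→d7:-→d8:H1→d9:-→d10:-→d11:-→d12:H1→d13:-→d14:-→d15:-→d16:H4  best=H4
  add 108.192.0.0/11 -> H0 at depth 11
  - 28.40.0.0/16 clear@16
  add 28.40.192.254/32 -> H1 at depth 32
  ? 50.19.251.2  path d0:H6→d1:-→d2:-  best=H6
  ? 108.192.84.144  path d0:H6→d1:-→d2:-→d3:-→d4:-→d5:-→d6:-→d7:-→d8:-→d9:-→d10:-→d11:H0  best=H0
  add 0.0.0.0/0 -> H4 at depth 0
  ? 28.0.0.0  path d0:H4→d1:-→d2:-→d3:-→d4:-→d5:-→d6:-→d7:-→d8:H1→d9:-→d10:-  best=H1
  ? 28.40.192.67  path d0:H4→d1:-→d2:-→d3:-→d4:-→d5:-→d6:-→d7:-→d8:H1→d9:-→d10:-→d11:-→d12:H1→d13:-→d14:-→d15:-→d16:-→d17:-→d18:-→d19:-→d20:-→d21:-→d22:-→d23:-→d24:H0  best=H0
  ? 28.40.192.1  path d0:H4→d1:-→d2:-→d3:-→d4:-→d5:-→d6:-→d7:-→d8:H1→d9:-→d10:-→d11:-→d12:H1→d13:-→d14:-→d15:-→d16:-→d17:-→d18:-→d19:-→d20:-→d21:-→d22:-→d23:-→d24:H0  best=H0
  ? 108.217.199.199  path d0:H4→d1:-→d2:-→d3:-→d4:-→d5:-→d6:-→d7:-→d8:-→d9:-→d10:-→d11:H0→d12:-→d13:-→d14:-→d15:-→d16:-→d17:-→d18:-→d19:-→d20:-→d21:-→d22:-→d23:-→d24:-→d25:-→d26:-→d27:-→d28:-→d29:-→d30:-→d31:-→d32:H3  best=H3
  add 96.16.7.0/24 -> H6 at depth 24
  - 108.217.199.199/32 clear@32
  add 28.0.0.0/10 -> H4 at depth 10
  ? 96.16.7.0  path d0:H4→d1:-→d2:-→d3:-→d4:-→d5:-→d6:-→d7:-→d8:-→d9:-→d10:-→d11:-→d12:-→d13:-→d14:-→d15:-→d16:-→d17:-→d18:-→d19:-→d20:-→d21:-→d22:-→d23:-→d24:H6  best=H6
  - 96.16.7.0/24 clear@24
  ? 108.195.206.212  path d0:H4→d1:-→d2:-→d3:-→d4:-→d5:-→d6:-→d7:-→d8:-→d9:-→d10:-→d11:H0  best=H0
  - 28.0.0.0/10 clear@10
  ? 108.192.0.241  path d0:H4→d1:-→d2:-→d3:-→d4:-→d5:-→d6:-→d7:-→d8:-→d9:-→d10:-→d11:H0  best=H0
  - 108.192.0.0/11 clear@11

== LOOKUPS ==
["H4","H4","H3","H4","H6","H0","H1","H0","H0","H3","H6","H0","H0"]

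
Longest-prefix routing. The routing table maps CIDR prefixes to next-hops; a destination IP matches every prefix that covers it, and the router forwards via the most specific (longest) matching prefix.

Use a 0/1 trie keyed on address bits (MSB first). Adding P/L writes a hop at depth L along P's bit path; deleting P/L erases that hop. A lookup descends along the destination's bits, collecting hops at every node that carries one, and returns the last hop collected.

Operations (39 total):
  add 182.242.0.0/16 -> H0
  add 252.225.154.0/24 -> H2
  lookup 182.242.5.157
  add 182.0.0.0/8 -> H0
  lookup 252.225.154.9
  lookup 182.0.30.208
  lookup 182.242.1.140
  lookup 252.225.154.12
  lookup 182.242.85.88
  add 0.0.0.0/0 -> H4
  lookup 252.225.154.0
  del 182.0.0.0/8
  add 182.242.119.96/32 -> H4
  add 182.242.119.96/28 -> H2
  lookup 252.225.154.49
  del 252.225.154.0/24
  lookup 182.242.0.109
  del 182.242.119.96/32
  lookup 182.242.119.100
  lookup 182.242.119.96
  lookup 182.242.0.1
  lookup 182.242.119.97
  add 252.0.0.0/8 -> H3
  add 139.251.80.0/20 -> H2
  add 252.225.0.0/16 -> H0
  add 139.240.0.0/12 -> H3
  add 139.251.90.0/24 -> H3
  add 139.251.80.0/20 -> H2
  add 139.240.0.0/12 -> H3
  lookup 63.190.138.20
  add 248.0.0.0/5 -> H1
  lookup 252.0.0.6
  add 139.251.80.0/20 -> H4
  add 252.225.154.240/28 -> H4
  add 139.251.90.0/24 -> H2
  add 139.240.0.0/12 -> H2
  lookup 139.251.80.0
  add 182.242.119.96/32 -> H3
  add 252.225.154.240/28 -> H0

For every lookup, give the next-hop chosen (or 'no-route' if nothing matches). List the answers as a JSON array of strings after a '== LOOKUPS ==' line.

Apply in order:
  add 182.242.0.0/16 -> H0 at depth 16
  add 252.225.154.0/24 -> H2 at depth 24
  ? 182.242.5.157  path d0:-→d1:-→d2:-→d3:-→d4:-→d5:-→d6:-→d7:-→d8:-→d9:-→d10:-→d11:-→d12:-→d13:-→d14:-→d15:-→d16:H0  best=H0
  add 182.0.0.0/8 -> H0 at depth 8
  ? 252.225.154.9  path d0:-→d1:-→d2:-→d3:-→d4:-→d5:-→d6:-→d7:-→d8:-→d9:-→d10:-→d11:-→d12:-→d13:-→d14:-→d15:-→d16:-→d17:-→d18:-→d19:-→d20:-→d21:-→d22:-→d23:-→d24:H2  best=H2
  ? 182.0.30.208  path d0:-→d1:-→d2:-→d3:-→d4:-→d5:-→d6:-→d7:-→d8:H0  best=H0
  ? 182.242.1.140  path d0:-→d1:-→d2:-→d3:-→d4:-→d5:-→d6:-→d7:-→d8:H0→d9:-→d10:-→d11:-→d12:-→d13:-→d14:-→d15:-→d16:H0  best=H0
  ? 252.225.154.12  path d0:-→d1:-→d2:-→d3:-→d4:-→d5:-→d6:-→d7:-→d8:-→d9:-→d10:-→d11:-→d12:-→d13:-→d14:-→d15:-→d16:-→d17:-→d18:-→d19:-→d20:-→d21:-→d22:-→d23:-→d24:H2  best=H2
  ? 182.242.85.88  path d0:-→d1:-→d2:-→d3:-→d4:-→d5:-→d6:-→d7:-→d8:H0→d9:-→d10:-→d11:-→d12:-→d13:-→d14:-→d15:-→d16:H0  best=H0
  add 0.0.0.0/0 -> H4 at depth 0
  ? 252.225.154.0  path d0:H4→d1:-→d2:-→d3:-→d4:-→d5:-→d6:-→d7:-→d8:-→d9:-→d10:-→d11:-→d12:-→d13:-→d14:-→d15:-→d16:-→d17:-→d18:-→d19:-→d20:-→d21:-→d22:-→d23:-→d24:H2  best=H2
  del 182.0.0.0/8 (clear depth 8)
  add 182.242.119.96/32 -> H4 at depth 32
  add 182.242.119.96/28 -> H2 at depth 28
  ? 252.225.154.49  path d0:H4→d1:-→d2:-→d3:-→d4:-→d5:-→d6:-→d7:-→d8:-→d9:-→d10:-→d11:-→d12:-→d13:-→d14:-→d15:-→d16:-→d17:-→d18:-→d19:-→d20:-→d21:-→d22:-→d23:-→d24:H2  best=H2
  del 252.225.154.0/24 (clear depth 24)
  ? 182.242.0.109  path d0:H4→d1:-→d2:-→d3:-→d4:-→d5:-→d6:-→d7:-→d8:-→d9:-→d10:-→d11:-→d12:-→d13:-→d14:-→d15:-→d16:H0→d17:-  best=H0
  del 182.242.119.96/32 (clear depth 32)
  ? 182.242.119.100  path d0:H4→d1:-→d2:-→d3:-→d4:-→d5:-→d6:-→d7:-→d8:-→d9:-→d10:-→d11:-→d12:-→d13:-→d14:-→d15:-→d16:H0→d17:-→d18:-→d19:-→d20:-→d21:-→d22:-→d23:-→d24:-→d25:-→d26:-→d27:-→d28:H2→d29:-  best=H2
  ? 182.242.119.96  path d0:H4→d1:-→d2:-→d3:-→d4:-→d5:-→d6:-→d7:-→d8:-→d9:-→d10:-→d11:-→d12:-→d13:-→d14:-→d15:-→d16:H0→d17:-→d18:-→d19:-→d20:-→d21:-→d22:-→d23:-→d24:-→d25:-→d26:-→d27:-→d28:H2→d29:-→d30:-→d31:-→d32:-  best=H2
  ? 182.242.0.1  path d0:H4→d1:-→d2:-→d3:-→d4:-→d5:-→d6:-→d7:-→d8:-→d9:-→d10:-→d11:-→d12:-→d13:-→d14:-→d15:-→d16:H0→d17:-  best=H0
  ? 182.242.119.97  path d0:H4→d1:-→d2:-→d3:-→d4:-→d5:-→d6:-→d7:-→d8:-→d9:-→d10:-→d11:-→d12:-→d13:-→d14:-→d15:-→d16:H0→d17:-→d18:-→d19:-→d20:-→d21:-→d22:-→d23:-→d24:-→d25:-→d26:-→d27:-→d28:H2→d29:-→d30:-→d31:-  best=H2
  add 252.0.0.0/8 -> H3 at depth 8
  add 139.251.80.0/20 -> H2 at depth 20
  add 252.225.0.0/16 -> H0 at depth 16
  add 139.240.0.0/12 -> H3 at depth 12
  add 139.251.90.0/24 -> H3 at depth 24
  add 139.251.80.0/20 -> H2 at depth 20
  add 139.240.0.0/12 -> H3 at depth 12
  ? 63.190.138.20  path d0:H4  best=H4
  add 248.0.0.0/5 -> H1 at depth 5
  ? 252.0.0.6  path d0:H4→d1:-→d2:-→d3:-→d4:-→d5:H1→d6:-→d7:-→d8:H3  best=H3
  add 139.251.80.0/20 -> H4 at depth 20
  add 252.225.154.240/28 -> H4 at depth 28
  add 139.251.90.0/24 -> H2 at depth 24
  add 139.240.0.0/12 -> H2 at depth 12
  ? 139.251.80.0  path d0:H4→d1:-→d2:-→d3:-→d4:-→d5:-→d6:-→d7:-→d8:-→d9:-→d10:-→d11:-→d12:H2→d13:-→d14:-→d15:-→d16:-→d17:-→d18:-→d19:-→d20:H4  best=H4
  add 182.242.119.96/32 -> H3 at depth 32
  add 252.225.154.240/28 -> H0 at depth 28

== LOOKUPS ==
["H0","H2","H0","H0","H2","H0","H2","H2","H0","H2","H2","H0","H2","H4","H3","H4"]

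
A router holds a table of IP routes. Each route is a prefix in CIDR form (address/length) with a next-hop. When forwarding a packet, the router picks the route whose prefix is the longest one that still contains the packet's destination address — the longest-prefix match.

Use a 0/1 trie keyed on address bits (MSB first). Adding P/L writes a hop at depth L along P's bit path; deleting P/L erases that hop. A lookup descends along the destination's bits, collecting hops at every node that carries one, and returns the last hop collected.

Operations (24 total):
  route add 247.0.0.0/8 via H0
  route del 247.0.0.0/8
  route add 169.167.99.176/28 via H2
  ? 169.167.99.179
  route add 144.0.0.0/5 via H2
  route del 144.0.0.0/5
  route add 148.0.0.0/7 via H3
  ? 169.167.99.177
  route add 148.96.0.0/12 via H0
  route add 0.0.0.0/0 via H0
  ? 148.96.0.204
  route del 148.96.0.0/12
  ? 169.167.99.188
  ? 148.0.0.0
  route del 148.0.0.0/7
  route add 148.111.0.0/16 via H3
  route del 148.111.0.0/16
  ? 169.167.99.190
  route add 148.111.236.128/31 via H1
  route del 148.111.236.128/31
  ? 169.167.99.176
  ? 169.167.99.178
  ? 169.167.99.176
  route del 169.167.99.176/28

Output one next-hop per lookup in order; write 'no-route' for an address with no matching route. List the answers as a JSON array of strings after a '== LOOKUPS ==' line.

Trace:
  + 247.0.0.0/8 (H0) depth=8
  - 247.0.0.0/8 clear@8
  + 169.167.99.176/28 (H2) depth=28
  lookup 169.167.99.179: bits 1010100110100111011000111011 walk d0:-→d1:-→d2:-→d3:-→d4:-→d5:-→d6:-→d7:-→d8:-→d9:-→d10:-→d11:-→d12:-→d13:-→d14:-→d15:-→d16:-→d17:-→d18:-→d19:-→d20:-→d21:-→d22:-→d23:-→d24:-→d25:-→d26:-→d27:-→d28:H2 -> H2
  + 144.0.0.0/5 (H2) depth=5
  - 144.0.0.0/5 clear@5
  + 148.0.0.0/7 (H3) depth=7
  lookup 169.167.99.177: bits 1010100110100111011000111011 walk d0:-→d1:-→d2:-→d3:-→d4:-→d5:-→d6:-→d7:-→d8:-→d9:-→d10:-→d11:-→d12:-→d13:-→d14:-→d15:-→d16:-→d17:-→d18:-→d19:-→d20:-→d21:-→d22:-→d23:-→d24:-→d25:-→d26:-→d27:-→d28:H2 -> H2
  + 148.96.0.0/12 (H0) depth=12
  + 0.0.0.0/0 (H0) depth=0
  lookup 148.96.0.204: bits 100101000110 walk d0:H0→d1:-→d2:-→d3:-→d4:-→d5:-→d6:-→d7:H3→d8:-→d9:-→d10:-→d11:-→d12:H0 -> H0
  - 148.96.0.0/12 clear@12
  lookup 169.167.99.188: bits 1010100110100111011000111011 walk d0:H0→d1:-→d2:-→d3:-→d4:-→d5:-→d6:-→d7:-→d8:-→d9:-→d10:-→d11:-→d12:-→d13:-→d14:-→d15:-→d16:-→d17:-→d18:-→d19:-→d20:-→d21:-→d22:-→d23:-→d24:-→d25:-→d26:-→d27:-→d28:H2 -> H2
  lookup 148.0.0.0: bits 100101000 walk d0:H0→d1:-→d2:-→d3:-→d4:-→d5:-→d6:-→d7:H3→d8:-→d9:- -> H3
  - 148.0.0.0/7 clear@7
  + 148.111.0.0/16 (H3) depth=16
  - 148.111.0.0/16 clear@16
  lookup 169.167.99.190: bits 1010100110100111011000111011 walk d0:H0→d1:-→d2:-→d3:-→d4:-→d5:-→d6:-→d7:-→d8:-→d9:-→d10:-→d11:-→d12:-→d13:-→d14:-→d15:-→d16:-→d17:-→d18:-→d19:-→d20:-→d21:-→d22:-→d23:-→d24:-→d25:-→d26:-→d27:-→d28:H2 -> H2
  + 148.111.236.128/31 (H1) depth=31
  - 148.111.236.128/31 clear@31
  lookup 169.167.99.176: bits 1010100110100111011000111011 walk d0:H0→d1:-→d2:-→d3:-→d4:-→d5:-→d6:-→d7:-→d8:-→d9:-→d10:-→d11:-→d12:-→d13:-→d14:-→d15:-→d16:-→d17:-→d18:-→d19:-→d20:-→d21:-→d22:-→d23:-→d24:-→d25:-→d26:-→d27:-→d28:H2 -> H2
  lookup 169.167.99.178: bits 1010100110100111011000111011 walk d0:H0→d1:-→d2:-→d3:-→d4:-→d5:-→d6:-→d7:-→d8:-→d9:-→d10:-→d11:-→d12:-→d13:-→d14:-→d15:-→d16:-→d17:-→d18:-→d19:-→d20:-→d21:-→d22:-→d23:-→d24:-→d25:-→d26:-→d27:-→d28:H2 -> H2
  lookup 169.167.99.176: bits 1010100110100111011000111011 walk d0:H0→d1:-→d2:-→d3:-→d4:-→d5:-→d6:-→d7:-→d8:-→d9:-→d10:-→d11:-→d12:-→d13:-→d14:-→d15:-→d16:-→d17:-→d18:-→d19:-→d20:-→d21:-→d22:-→d23:-→d24:-→d25:-→d26:-→d27:-→d28:H2 -> H2
  - 169.167.99.176/28 clear@28

== LOOKUPS ==
["H2","H2","H0","H2","H3","H2","H2","H2","H2"]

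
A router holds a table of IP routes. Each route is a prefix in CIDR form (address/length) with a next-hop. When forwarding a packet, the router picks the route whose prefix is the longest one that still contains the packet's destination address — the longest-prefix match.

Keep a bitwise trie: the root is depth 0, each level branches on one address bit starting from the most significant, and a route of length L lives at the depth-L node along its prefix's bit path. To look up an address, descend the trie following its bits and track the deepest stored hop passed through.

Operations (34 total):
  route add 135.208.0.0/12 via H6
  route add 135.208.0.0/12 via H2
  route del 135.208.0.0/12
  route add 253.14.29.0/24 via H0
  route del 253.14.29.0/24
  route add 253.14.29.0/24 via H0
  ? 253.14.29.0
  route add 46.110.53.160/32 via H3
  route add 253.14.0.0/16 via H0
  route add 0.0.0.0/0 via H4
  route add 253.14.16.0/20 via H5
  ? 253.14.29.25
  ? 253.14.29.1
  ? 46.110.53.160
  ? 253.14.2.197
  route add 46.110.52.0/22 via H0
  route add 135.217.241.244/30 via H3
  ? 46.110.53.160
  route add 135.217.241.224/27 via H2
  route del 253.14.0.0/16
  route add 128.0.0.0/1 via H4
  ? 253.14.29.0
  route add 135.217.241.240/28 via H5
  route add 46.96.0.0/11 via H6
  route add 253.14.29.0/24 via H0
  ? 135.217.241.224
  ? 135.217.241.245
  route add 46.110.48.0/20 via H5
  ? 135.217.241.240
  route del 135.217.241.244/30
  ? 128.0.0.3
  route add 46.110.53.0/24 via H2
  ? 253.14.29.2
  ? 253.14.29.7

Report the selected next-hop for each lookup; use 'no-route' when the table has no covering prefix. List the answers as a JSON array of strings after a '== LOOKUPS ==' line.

Trace:
  add 135.208.0.0/12 -> H6 at depth 12
  add 135.208.0.0/12 -> H2 at depth 12
  - 135.208.0.0/12 clear@12
  add 253.14.29.0/24 -> H0 at depth 24
  - 253.14.29.0/24 clear@24
  add 253.14.29.0/24 -> H0 at depth 24
  Q 253.14.29.0: descend 111111010000111000011101 ; hops seen [H0] ; pick H0
  add 46.110.53.160/32 -> H3 at depth 32
  add 253.14.0.0/16 -> H0 at depth 16
  add 0.0.0.0/0 -> H4 at depth 0
  add 253.14.16.0/20 -> H5 at depth 20
  Q 253.14.29.25: descend 111111010000111000011101 ; hops seen [H4,H0,H5,H0] ; pick H0
  Q 253.14.29.1: descend 111111010000111000011101 ; hops seen [H4,H0,H5,H0] ; pick H0
  Q 46.110.53.160: descend 00101110011011100011010110100000 ; hops seen [H4,H3] ; pick H3
  Q 253.14.2.197: descend 1111110100001110000 ; hops seen [H4,H0] ; pick H0
  add 46.110.52.0/22 -> H0 at depth 22
  add 135.217.241.244/30 -> H3 at depth 30
  Q 46.110.53.160: descend 00101110011011100011010110100000 ; hops seen [H4,H0,H3] ; pick H3
  add 135.217.241.224/27 -> H2 at depth 27
  - 253.14.0.0/16 clear@16
  add 128.0.0.0/1 -> H4 at depth 1
  Q 253.14.29.0: descend 111111010000111000011101 ; hops seen [H4,H4,H5,H0] ; pick H0
  add 135.217.241.240/28 -> H5 at depth 28
  add 46.96.0.0/11 -> H6 at depth 11
  add 253.14.29.0/24 -> H0 at depth 24
  Q 135.217.241.224: descend 100001111101100111110001111 ; hops seen [H4,H4,H2] ; pick H2
  Q 135.217.241.245: descend 100001111101100111110001111101 ; hops seen [H4,H4,H2,H5,H3] ; pick H3
  add 46.110.48.0/20 -> H5 at depth 20
  Q 135.217.241.240: descend 10000111110110011111000111110 ; hops seen [H4,H4,H2,H5] ; pick H5
  - 135.217.241.244/30 clear@30
  Q 128.0.0.3: descend 10000 ; hops seen [H4,H4] ; pick H4
  add 46.110.53.0/24 -> H2 at depth 24
  Q 253.14.29.2: descend 111111010000111000011101 ; hops seen [H4,H4,H5,H0] ; pick H0
  Q 253.14.29.7: descend 111111010000111000011101 ; hops seen [H4,H4,H5,H0] ; pick H0

== LOOKUPS ==
["H0","H0","H0","H3","H0","H3","H0","H2","H3","H5","H4","H0","H0"]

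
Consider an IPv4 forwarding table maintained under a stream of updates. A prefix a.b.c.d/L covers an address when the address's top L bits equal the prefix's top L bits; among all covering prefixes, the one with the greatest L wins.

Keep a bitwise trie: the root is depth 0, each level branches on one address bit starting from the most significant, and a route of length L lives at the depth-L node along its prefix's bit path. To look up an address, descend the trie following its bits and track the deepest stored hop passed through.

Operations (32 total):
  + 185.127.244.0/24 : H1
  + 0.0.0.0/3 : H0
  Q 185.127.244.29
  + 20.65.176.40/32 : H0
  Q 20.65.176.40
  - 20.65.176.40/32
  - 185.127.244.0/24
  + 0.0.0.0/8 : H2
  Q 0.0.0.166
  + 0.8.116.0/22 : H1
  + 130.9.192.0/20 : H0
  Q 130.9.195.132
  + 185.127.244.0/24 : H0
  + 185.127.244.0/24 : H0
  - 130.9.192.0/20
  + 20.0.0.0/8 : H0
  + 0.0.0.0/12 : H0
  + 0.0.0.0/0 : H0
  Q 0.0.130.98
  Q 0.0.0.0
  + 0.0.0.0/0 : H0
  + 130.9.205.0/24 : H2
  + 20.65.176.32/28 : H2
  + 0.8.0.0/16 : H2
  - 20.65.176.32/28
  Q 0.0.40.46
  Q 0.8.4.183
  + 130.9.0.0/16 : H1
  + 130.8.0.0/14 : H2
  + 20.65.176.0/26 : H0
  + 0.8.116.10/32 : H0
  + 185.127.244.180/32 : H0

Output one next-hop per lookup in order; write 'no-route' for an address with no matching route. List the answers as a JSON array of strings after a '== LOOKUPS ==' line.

Trace:
  + 185.127.244.0/24 (H1) depth=24
  + 0.0.0.0/3 (H0) depth=3
  ? 185.127.244.29  path d0:-→d1:-→d2:-→d3:-→d4:-→d5:-→d6:-→d7:-→d8:-→d9:-→d10:-→d11:-→d12:-→d13:-→d14:-→d15:-→d16:-→d17:-→d18:-→d19:-→d20:-→d21:-→d22:-→d23:-→d24:H1  best=H1
  + 20.65.176.40/32 (H0) depth=32
  ? 20.65.176.40  path d0:-→d1:-→d2:-→d3:H0→d4:-→d5:-→d6:-→d7:-→d8:-→d9:-→d10:-→d11:-→d12:-→d13:-→d14:-→d15:-→d16:-→d17:-→d18:-→d19:-→d20:-→d21:-→d22:-→d23:-→d24:-→d25:-→d26:-→d27:-→d28:-→d29:-→d30:-→d31:-→d32:H0  best=H0
  del 20.65.176.40/32 (clear depth 32)
  del 185.127.244.0/24 (clear depth 24)
  + 0.0.0.0/8 (H2) depth=8
  ? 0.0.0.166  path d0:-→d1:-→d2:-→d3:H0→d4:-→d5:-→d6:-→d7:-→d8:H2  best=H2
  + 0.8.116.0/22 (H1) depth=22
  + 130.9.192.0/20 (H0) depth=20
  ? 130.9.195.132  path d0:-→d1:-→d2:-→d3:-→d4:-→d5:-→d6:-→d7:-→d8:-→d9:-→d10:-→d11:-→d12:-→d13:-→d14:-→d15:-→d16:-→d17:-→d18:-→d19:-→d20:H0  best=H0
  + 185.127.244.0/24 (H0) depth=24
  + 185.127.244.0/24 (H0) depth=24
  del 130.9.192.0/20 (clear depth 20)
  + 20.0.0.0/8 (H0) depth=8
  + 0.0.0.0/12 (H0) depth=12
  + 0.0.0.0/0 (H0) depth=0
  ? 0.0.130.98  path d0:H0→d1:-→d2:-→d3:H0→d4:-→d5:-→d6:-→d7:-→d8:H2→d9:-→d10:-→d11:-→d12:H0  best=H0
  ? 0.0.0.0  path d0:H0→d1:-→d2:-→d3:H0→d4:-→d5:-→d6:-→d7:-→d8:H2→d9:-→d10:-→d11:-→d12:H0  best=H0
  + 0.0.0.0/0 (H0) depth=0
  + 130.9.205.0/24 (H2) depth=24
  + 20.65.176.32/28 (H2) depth=28
  + 0.8.0.0/16 (H2) depth=16
  del 20.65.176.32/28 (clear depth 28)
  ? 0.0.40.46  path d0:H0→d1:-→d2:-→d3:H0→d4:-→d5:-→d6:-→d7:-→d8:H2→d9:-→d10:-→d11:-→d12:H0  best=H0
  ? 0.8.4.183  path d0:H0→d1:-→d2:-→d3:H0→d4:-→d5:-→d6:-→d7:-→d8:H2→d9:-→d10:-→d11:-→d12:H0→d13:-→d14:-→d15:-→d16:H2→d17:-  best=H2
  + 130.9.0.0/16 (H1) depth=16
  + 130.8.0.0/14 (H2) depth=14
  + 20.65.176.0/26 (H0) depth=26
  + 0.8.116.10/32 (H0) depth=32
  + 185.127.244.180/32 (H0) depth=32

== LOOKUPS ==
["H1","H0","H2","H0","H0","H0","H0","H2"]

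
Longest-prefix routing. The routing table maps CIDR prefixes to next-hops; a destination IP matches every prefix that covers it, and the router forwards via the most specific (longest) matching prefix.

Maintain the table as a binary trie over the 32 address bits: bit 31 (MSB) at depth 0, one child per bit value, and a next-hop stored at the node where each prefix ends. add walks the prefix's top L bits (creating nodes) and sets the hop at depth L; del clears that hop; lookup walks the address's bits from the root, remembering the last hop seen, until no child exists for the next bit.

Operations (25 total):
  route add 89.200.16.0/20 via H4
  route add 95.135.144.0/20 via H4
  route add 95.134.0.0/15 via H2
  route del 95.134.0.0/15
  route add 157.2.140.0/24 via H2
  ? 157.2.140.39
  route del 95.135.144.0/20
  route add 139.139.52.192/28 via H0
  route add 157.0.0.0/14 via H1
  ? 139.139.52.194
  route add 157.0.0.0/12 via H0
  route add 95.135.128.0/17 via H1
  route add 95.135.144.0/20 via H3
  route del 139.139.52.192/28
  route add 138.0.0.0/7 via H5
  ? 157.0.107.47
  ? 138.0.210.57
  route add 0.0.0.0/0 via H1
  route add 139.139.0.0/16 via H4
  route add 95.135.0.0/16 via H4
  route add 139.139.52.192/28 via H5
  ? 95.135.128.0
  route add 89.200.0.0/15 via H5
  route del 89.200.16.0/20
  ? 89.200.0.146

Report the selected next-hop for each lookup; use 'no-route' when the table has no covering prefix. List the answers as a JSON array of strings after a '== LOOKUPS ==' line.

Process each operation:
  add 89.200.16.0/20 -> H4 at depth 20
  add 95.135.144.0/20 -> H4 at depth 20
  add 95.134.0.0/15 -> H2 at depth 15
  del 95.134.0.0/15 (clear depth 15)
  add 157.2.140.0/24 -> H2 at depth 24
  Q 157.2.140.39: descend 100111010000001010001100 ; hops seen [H2] ; pick H2
  del 95.135.144.0/20 (clear depth 20)
  add 139.139.52.192/28 -> H0 at depth 28
  add 157.0.0.0/14 -> H1 at depth 14
  Q 139.139.52.194: descend 1000101110001011001101001100 ; hops seen [H0] ; pick H0
  add 157.0.0.0/12 -> H0 at depth 12
  add 95.135.128.0/17 -> H1 at depth 17
  add 95.135.144.0/20 -> H3 at depth 20
  del 139.139.52.192/28 (clear depth 28)
  add 138.0.0.0/7 -> H5 at depth 7
  Q 157.0.107.47: descend 10011101000000 ; hops seen [H0,H1] ; pick H1
  Q 138.0.210.57: descend 1000101 ; hops seen [H5] ; pick H5
  add 0.0.0.0/0 -> H1 at depth 0
  add 139.139.0.0/16 -> H4 at depth 16
  add 95.135.0.0/16 -> H4 at depth 16
  add 139.139.52.192/28 -> H5 at depth 28
  Q 95.135.128.0: descend 0101111110000111100 ; hops seen [H1,H4,H1] ; pick H1
  add 89.200.0.0/15 -> H5 at depth 15
  del 89.200.16.0/20 (clear depth 20)
  Q 89.200.0.146: descend 0101100111001000000 ; hops seen [H1,H5] ; pick H5

== LOOKUPS ==
["H2","H0","H1","H5","H1","H5"]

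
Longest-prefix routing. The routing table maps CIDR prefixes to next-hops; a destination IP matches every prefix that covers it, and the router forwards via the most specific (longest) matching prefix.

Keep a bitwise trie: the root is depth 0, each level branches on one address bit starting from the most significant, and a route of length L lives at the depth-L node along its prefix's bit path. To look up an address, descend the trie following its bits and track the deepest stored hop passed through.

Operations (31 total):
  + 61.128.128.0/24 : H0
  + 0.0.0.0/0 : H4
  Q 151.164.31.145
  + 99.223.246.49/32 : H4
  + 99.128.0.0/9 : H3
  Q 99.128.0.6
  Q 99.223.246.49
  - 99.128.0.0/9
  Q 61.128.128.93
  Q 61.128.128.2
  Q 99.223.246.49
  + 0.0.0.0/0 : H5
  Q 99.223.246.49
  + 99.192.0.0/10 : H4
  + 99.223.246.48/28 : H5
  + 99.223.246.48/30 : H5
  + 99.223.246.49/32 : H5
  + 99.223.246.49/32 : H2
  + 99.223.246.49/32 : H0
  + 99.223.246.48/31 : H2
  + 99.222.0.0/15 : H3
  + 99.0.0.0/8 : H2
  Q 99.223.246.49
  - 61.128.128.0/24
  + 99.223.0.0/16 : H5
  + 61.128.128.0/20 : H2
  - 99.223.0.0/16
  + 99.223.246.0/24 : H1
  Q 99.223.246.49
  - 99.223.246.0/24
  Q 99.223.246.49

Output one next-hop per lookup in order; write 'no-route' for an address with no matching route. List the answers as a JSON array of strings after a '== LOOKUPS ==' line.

Trace:
  + 61.128.128.0/24 (H0) depth=24
  + 0.0.0.0/0 (H4) depth=0
  ? 151.164.31.145  path d0:H4  best=H4
  + 99.223.246.49/32 (H4) depth=32
  + 99.128.0.0/9 (H3) depth=9
  ? 99.128.0.6  path d0:H4→d1:-→d2:-→d3:-→d4:-→d5:-→d6:-→d7:-→d8:-→d9:H3  best=H3
  ? 99.223.246.49  path d0:H4→d1:-→d2:-→d3:-→d4:-→d5:-→d6:-→d7:-→d8:-→d9:H3→d10:-→d11:-→d12:-→d13:-→d14:-→d15:-→d16:-→d17:-→d18:-→d19:-→d20:-→d21:-→d22:-→d23:-→d24:-→d25:-→d26:-→d27:-→d28:-→d29:-→d30:-→d31:-→d32:H4  best=H4
  - 99.128.0.0/9 clear@9
  ? 61.128.128.93  path d0:H4→d1:-→d2:-→d3:-→d4:-→d5:-→d6:-→d7:-→d8:-→d9:-→d10:-→d11:-→d12:-→d13:-→d14:-→d15:-→d16:-→d17:-→d18:-→d19:-→d20:-→d21:-→d22:-→d23:-→d24:H0  best=H0
  ? 61.128.128.2  path d0:H4→d1:-→d2:-→d3:-→d4:-→d5:-→d6:-→d7:-→d8:-→d9:-→d10:-→d11:-→d12:-→d13:-→d14:-→d15:-→d16:-→d17:-→d18:-→d19:-→d20:-→d21:-→d22:-→d23:-→d24:H0  best=H0
  ? 99.223.246.49  path d0:H4→d1:-→d2:-→d3:-→d4:-→d5:-→d6:-→d7:-→d8:-→d9:-→d10:-→d11:-→d12:-→d13:-→d14:-→d15:-→d16:-→d17:-→d18:-→d19:-→d20:-→d21:-→d22:-→d23:-→d24:-→d25:-→d26:-→d27:-→d28:-→d29:-→d30:-→d31:-→d32:H4  best=H4
  + 0.0.0.0/0 (H5) depth=0
  ? 99.223.246.49  path d0:H5→d1:-→d2:-→d3:-→d4:-→d5:-→d6:-→d7:-→d8:-→d9:-→d10:-→d11:-→d12:-→d13:-→d14:-→d15:-→d16:-→d17:-→d18:-→d19:-→d20:-→d21:-→d22:-→d23:-→d24:-→d25:-→d26:-→d27:-→d28:-→d29:-→d30:-→d31:-→d32:H4  best=H4
  + 99.192.0.0/10 (H4) depth=10
  + 99.223.246.48/28 (H5) depth=28
  + 99.223.246.48/30 (H5) depth=30
  + 99.223.246.49/32 (H5) depth=32
  + 99.223.246.49/32 (H2) depth=32
  + 99.223.246.49/32 (H0) depth=32
  + 99.223.246.48/31 (H2) depth=31
  + 99.222.0.0/15 (H3) depth=15
  + 99.0.0.0/8 (H2) depth=8
  ? 99.223.246.49  path d0:H5→d1:-→d2:-→d3:-→d4:-→d5:-→d6:-→d7:-→d8:H2→d9:-→d10:H4→d11:-→d12:-→d13:-→d14:-→d15:H3→d16:-→d17:-→d18:-→d19:-→d20:-→d21:-→d22:-→d23:-→d24:-→d25:-→d26:-→d27:-→d28:H5→d29:-→d30:H5→d31:H2→d32:H0  best=H0
  - 61.128.128.0/24 clear@24
  + 99.223.0.0/16 (H5) depth=16
  + 61.128.128.0/20 (H2) depth=20
  - 99.223.0.0/16 clear@16
  + 99.223.246.0/24 (H1) depth=24
  ? 99.223.246.49  path d0:H5→d1:-→d2:-→d3:-→d4:-→d5:-→d6:-→d7:-→d8:H2→d9:-→d10:H4→d11:-→d12:-→d13:-→d14:-→d15:H3→d16:-→d17:-→d18:-→d19:-→d20:-→d21:-→d22:-→d23:-→d24:H1→d25:-→d26:-→d27:-→d28:H5→d29:-→d30:H5→d31:H2→d32:H0  best=H0
  - 99.223.246.0/24 clear@24
  ? 99.223.246.49  path d0:H5→d1:-→d2:-→d3:-→d4:-→d5:-→d6:-→d7:-→d8:H2→d9:-→d10:H4→d11:-→d12:-→d13:-→d14:-→d15:H3→d16:-→d17:-→d18:-→d19:-→d20:-→d21:-→d22:-→d23:-→d24:-→d25:-→d26:-→d27:-→d28:H5→d29:-→d30:H5→d31:H2→d32:H0  best=H0

== LOOKUPS ==
["H4","H3","H4","H0","H0","H4","H4","H0","H0","H0"]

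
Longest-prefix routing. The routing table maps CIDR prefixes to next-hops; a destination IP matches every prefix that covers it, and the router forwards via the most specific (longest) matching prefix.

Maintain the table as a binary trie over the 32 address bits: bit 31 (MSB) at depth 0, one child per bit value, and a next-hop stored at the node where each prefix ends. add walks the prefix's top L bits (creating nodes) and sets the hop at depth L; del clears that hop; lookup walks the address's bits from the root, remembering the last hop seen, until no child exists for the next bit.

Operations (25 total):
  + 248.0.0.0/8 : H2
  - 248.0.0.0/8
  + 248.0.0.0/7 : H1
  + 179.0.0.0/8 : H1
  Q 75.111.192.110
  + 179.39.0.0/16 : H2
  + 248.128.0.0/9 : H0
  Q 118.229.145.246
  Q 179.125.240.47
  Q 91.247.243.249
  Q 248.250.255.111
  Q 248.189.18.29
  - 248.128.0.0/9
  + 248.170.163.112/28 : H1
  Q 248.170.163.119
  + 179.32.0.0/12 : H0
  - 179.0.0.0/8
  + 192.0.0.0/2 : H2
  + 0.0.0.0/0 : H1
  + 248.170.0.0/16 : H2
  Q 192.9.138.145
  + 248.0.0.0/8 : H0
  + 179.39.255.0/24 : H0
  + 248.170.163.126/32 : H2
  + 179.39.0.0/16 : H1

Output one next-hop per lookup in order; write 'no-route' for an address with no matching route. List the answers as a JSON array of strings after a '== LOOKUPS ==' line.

Process each operation:
  + 248.0.0.0/8 (H2) depth=8
  del 248.0.0.0/8 (clear depth 8)
  + 248.0.0.0/7 (H1) depth=7
  + 179.0.0.0/8 (H1) depth=8
  lookup 75.111.192.110: bits ε walk d0:- -> no-route
  + 179.39.0.0/16 (H2) depth=16
  + 248.128.0.0/9 (H0) depth=9
  lookup 118.229.145.246: bits ε walk d0:- -> no-route
  lookup 179.125.240.47: bits 101100110 walk d0:-→d1:-→d2:-→d3:-→d4:-→d5:-→d6:-→d7:-→d8:H1→d9:- -> H1
  lookup 91.247.243.249: bits ε walk d0:- -> no-route
  lookup 248.250.255.111: bits 111110001 walk d0:-→d1:-→d2:-→d3:-→d4:-→d5:-→d6:-→d7:H1→d8:-→d9:H0 -> H0
  lookup 248.189.18.29: bits 111110001 walk d0:-→d1:-→d2:-→d3:-→d4:-→d5:-→d6:-→d7:H1→d8:-→d9:H0 -> H0
  del 248.128.0.0/9 (clear depth 9)
  + 248.170.163.112/28 (H1) depth=28
  lookup 248.170.163.119: bits 1111100010101010101000110111 walk d0:-→d1:-→d2:-→d3:-→d4:-→d5:-→d6:-→d7:H1→d8:-→d9:-→d10:-→d11:-→d12:-→d13:-→d14:-→d15:-→d16:-→d17:-→d18:-→d19:-→d20:-→d21:-→d22:-→d23:-→d24:-→d25:-→d26:-→d27:-→d28:H1 -> H1
  + 179.32.0.0/12 (H0) depth=12
  del 179.0.0.0/8 (clear depth 8)
  + 192.0.0.0/2 (H2) depth=2
  + 0.0.0.0/0 (H1) depth=0
  + 248.170.0.0/16 (H2) depth=16
  lookup 192.9.138.145: bits 11 walk d0:H1→d1:-→d2:H2 -> H2
  + 248.0.0.0/8 (H0) depth=8
  + 179.39.255.0/24 (H0) depth=24
  + 248.170.163.126/32 (H2) depth=32
  + 179.39.0.0/16 (H1) depth=16

== LOOKUPS ==
["no-route","no-route","H1","no-route","H0","H0","H1","H2"]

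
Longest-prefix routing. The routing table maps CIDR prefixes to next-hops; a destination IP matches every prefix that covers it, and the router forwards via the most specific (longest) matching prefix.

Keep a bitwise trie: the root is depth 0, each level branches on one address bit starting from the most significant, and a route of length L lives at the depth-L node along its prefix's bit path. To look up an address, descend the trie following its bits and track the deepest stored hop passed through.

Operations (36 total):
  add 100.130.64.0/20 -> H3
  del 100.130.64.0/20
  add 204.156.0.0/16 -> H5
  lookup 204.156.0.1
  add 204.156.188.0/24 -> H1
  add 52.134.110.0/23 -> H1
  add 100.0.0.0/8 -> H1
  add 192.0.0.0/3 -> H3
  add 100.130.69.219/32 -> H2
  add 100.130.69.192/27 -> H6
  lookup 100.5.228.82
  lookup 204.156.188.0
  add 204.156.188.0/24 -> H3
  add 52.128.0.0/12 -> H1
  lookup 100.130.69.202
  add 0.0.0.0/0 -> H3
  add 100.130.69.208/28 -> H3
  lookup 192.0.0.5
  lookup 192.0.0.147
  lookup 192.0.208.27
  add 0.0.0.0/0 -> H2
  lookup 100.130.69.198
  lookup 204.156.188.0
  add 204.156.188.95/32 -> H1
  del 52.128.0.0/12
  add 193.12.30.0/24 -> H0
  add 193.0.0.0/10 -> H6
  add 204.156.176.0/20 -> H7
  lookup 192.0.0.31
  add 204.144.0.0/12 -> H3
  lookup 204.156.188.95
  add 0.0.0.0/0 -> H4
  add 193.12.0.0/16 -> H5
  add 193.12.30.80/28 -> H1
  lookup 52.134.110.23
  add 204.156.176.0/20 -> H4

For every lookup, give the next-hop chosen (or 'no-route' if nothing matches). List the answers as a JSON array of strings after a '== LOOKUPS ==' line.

Apply in order:
  add 100.130.64.0/20 -> H3 at depth 20
  - 100.130.64.0/20 clear@20
  add 204.156.0.0/16 -> H5 at depth 16
  ? 204.156.0.1  path d0:-→d1:-→d2:-→d3:-→d4:-→d5:-→d6:-→d7:-→d8:-→d9:-→d10:-→d11:-→d12:-→d13:-→d14:-→d15:-→d16:H5  best=H5
  add 204.156.188.0/24 -> H1 at depth 24
  add 52.134.110.0/23 -> H1 at depth 23
  add 100.0.0.0/8 -> H1 at depth 8
  add 192.0.0.0/3 -> H3 at depth 3
  add 100.130.69.219/32 -> H2 at depth 32
  add 100.130.69.192/27 -> H6 at depth 27
  ? 100.5.228.82  path d0:-→d1:-→d2:-→d3:-→d4:-→d5:-→d6:-→d7:-→d8:H1  best=H1
  ? 204.156.188.0  path d0:-→d1:-→d2:-→d3:H3→d4:-→d5:-→d6:-→d7:-→d8:-→d9:-→d10:-→d11:-→d12:-→d13:-→d14:-→d15:-→d16:H5→d17:-→d18:-→d19:-→d20:-→d21:-→d22:-→d23:-→d24:H1  best=H1
  add 204.156.188.0/24 -> H3 at depth 24
  add 52.128.0.0/12 -> H1 at depth 12
  ? 100.130.69.202  path d0:-→d1:-→d2:-→d3:-→d4:-→d5:-→d6:-→d7:-→d8:H1→d9:-→d10:-→d11:-→d12:-→d13:-→d14:-→d15:-→d16:-→d17:-→d18:-→d19:-→d20:-→d21:-→d22:-→d23:-→d24:-→d25:-→d26:-→d27:H6  best=H6
  add 0.0.0.0/0 -> H3 at depth 0
  add 100.130.69.208/28 -> H3 at depth 28
  ? 192.0.0.5  path d0:H3→d1:-→d2:-→d3:H3→d4:-  best=H3
  ? 192.0.0.147  path d0:H3→d1:-→d2:-→d3:H3→d4:-  best=H3
  ? 192.0.208.27  path d0:H3→d1:-→d2:-→d3:H3→d4:-  best=H3
  add 0.0.0.0/0 -> H2 at depth 0
  ? 100.130.69.198  path d0:H2→d1:-→d2:-→d3:-→d4:-→d5:-→d6:-→d7:-→d8:H1→d9:-→d10:-→d11:-→d12:-→d13:-→d14:-→d15:-→d16:-→d17:-→d18:-→d19:-→d20:-→d21:-→d22:-→d23:-→d24:-→d25:-→d26:-→d27:H6  best=H6
  ? 204.156.188.0  path d0:H2→d1:-→d2:-→d3:H3→d4:-→d5:-→d6:-→d7:-→d8:-→d9:-→d10:-→d11:-→d12:-→d13:-→d14:-→d15:-→d16:H5→d17:-→d18:-→d19:-→d20:-→d21:-→d22:-→d23:-→d24:H3  best=H3
  add 204.156.188.95/32 -> H1 at depth 32
  - 52.128.0.0/12 clear@12
  add 193.12.30.0/24 -> H0 at depth 24
  add 193.0.0.0/10 -> H6 at depth 10
  add 204.156.176.0/20 -> H7 at depth 20
  ? 192.0.0.31  path d0:H2→d1:-→d2:-→d3:H3→d4:-→d5:-→d6:-→d7:-  best=H3
  add 204.144.0.0/12 -> H3 at depth 12
  ? 204.156.188.95  path d0:H2→d1:-→d2:-→d3:H3→d4:-→d5:-→d6:-→d7:-→d8:-→d9:-→d10:-→d11:-→d12:H3→d13:-→d14:-→d15:-→d16:H5→d17:-→d18:-→d19:-→d20:H7→d21:-→d22:-→d23:-→d24:H3→d25:-→d26:-→d27:-→d28:-→d29:-→d30:-→d31:-→d32:H1  best=H1
  add 0.0.0.0/0 -> H4 at depth 0
  add 193.12.0.0/16 -> H5 at depth 16
  add 193.12.30.80/28 -> H1 at depth 28
  ? 52.134.110.23  path d0:H4→d1:-→d2:-→d3:-→d4:-→d5:-→d6:-→d7:-→d8:-→d9:-→d10:-→d11:-→d12:-→d13:-→d14:-→d15:-→d16:-→d17:-→d18:-→d19:-→d20:-→d21:-→d22:-→d23:H1  best=H1
  add 204.156.176.0/20 -> H4 at depth 20

== LOOKUPS ==
["H5","H1","H1","H6","H3","H3","H3","H6","H3","H3","H1","H1"]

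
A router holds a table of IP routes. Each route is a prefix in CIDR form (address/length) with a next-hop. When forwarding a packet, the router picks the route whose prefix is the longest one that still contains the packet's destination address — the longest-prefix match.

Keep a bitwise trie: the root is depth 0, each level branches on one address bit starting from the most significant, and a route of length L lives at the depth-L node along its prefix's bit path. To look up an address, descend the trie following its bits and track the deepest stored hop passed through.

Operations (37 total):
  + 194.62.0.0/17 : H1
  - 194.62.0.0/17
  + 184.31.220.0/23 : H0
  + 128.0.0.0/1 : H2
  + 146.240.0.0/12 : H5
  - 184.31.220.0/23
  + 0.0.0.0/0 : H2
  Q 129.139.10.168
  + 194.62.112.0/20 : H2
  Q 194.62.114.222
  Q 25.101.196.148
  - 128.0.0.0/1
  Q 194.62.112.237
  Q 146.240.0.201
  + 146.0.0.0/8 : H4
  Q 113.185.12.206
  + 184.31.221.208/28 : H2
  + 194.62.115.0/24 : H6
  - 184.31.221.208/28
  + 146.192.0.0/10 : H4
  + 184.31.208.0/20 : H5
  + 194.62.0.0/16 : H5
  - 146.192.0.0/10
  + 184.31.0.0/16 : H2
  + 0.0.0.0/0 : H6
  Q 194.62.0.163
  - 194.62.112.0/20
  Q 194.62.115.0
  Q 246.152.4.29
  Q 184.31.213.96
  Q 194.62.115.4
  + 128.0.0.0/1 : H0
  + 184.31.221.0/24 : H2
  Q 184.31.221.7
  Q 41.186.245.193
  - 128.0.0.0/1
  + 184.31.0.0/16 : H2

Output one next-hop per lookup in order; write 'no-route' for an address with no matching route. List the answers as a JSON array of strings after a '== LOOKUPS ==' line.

Process each operation:
  add 194.62.0.0/17 -> H1 at depth 17
  del 194.62.0.0/17 (clear depth 17)
  add 184.31.220.0/23 -> H0 at depth 23
  add 128.0.0.0/1 -> H2 at depth 1
  add 146.240.0.0/12 -> H5 at depth 12
  del 184.31.220.0/23 (clear depth 23)
  add 0.0.0.0/0 -> H2 at depth 0
  lookup 129.139.10.168: bits 100 walk d0:H2→d1:H2→d2:-→d3:- -> H2
  add 194.62.112.0/20 -> H2 at depth 20
  lookup 194.62.114.222: bits 11000010001111100111 walk d0:H2→d1:H2→d2:-→d3:-→d4:-→d5:-→d6:-→d7:-→d8:-→d9:-→d10:-→d11:-→d12:-→d13:-→d14:-→d15:-→d16:-→d17:-→d18:-→d19:-→d20:H2 -> H2
  lookup 25.101.196.148: bits ε walk d0:H2 -> H2
  del 128.0.0.0/1 (clear depth 1)
  lookup 194.62.112.237: bits 11000010001111100111 walk d0:H2→d1:-→d2:-→d3:-→d4:-→d5:-→d6:-→d7:-→d8:-→d9:-→d10:-→d11:-→d12:-→d13:-→d14:-→d15:-→d16:-→d17:-→d18:-→d19:-→d20:H2 -> H2
  lookup 146.240.0.201: bits 100100101111 walk d0:H2→d1:-→d2:-→d3:-→d4:-→d5:-→d6:-→d7:-→d8:-→d9:-→d10:-→d11:-→d12:H5 -> H5
  add 146.0.0.0/8 -> H4 at depth 8
  lookup 113.185.12.206: bits ε walk d0:H2 -> H2
  add 184.31.221.208/28 -> H2 at depth 28
  add 194.62.115.0/24 -> H6 at depth 24
  del 184.31.221.208/28 (clear depth 28)
  add 146.192.0.0/10 -> H4 at depth 10
  add 184.31.208.0/20 -> H5 at depth 20
  add 194.62.0.0/16 -> H5 at depth 16
  del 146.192.0.0/10 (clear depth 10)
  add 184.31.0.0/16 -> H2 at depth 16
  add 0.0.0.0/0 -> H6 at depth 0
  lookup 194.62.0.163: bits 11000010001111100 walk d0:H6→d1:-→d2:-→d3:-→d4:-→d5:-→d6:-→d7:-→d8:-→d9:-→d10:-→d11:-→d12:-→d13:-→d14:-→d15:-→d16:H5→d17:- -> H5
  del 194.62.112.0/20 (clear depth 20)
  lookup 194.62.115.0: bits 110000100011111001110011 walk d0:H6→d1:-→d2:-→d3:-→d4:-→d5:-→d6:-→d7:-→d8:-→d9:-→d10:-→d11:-→d12:-→d13:-→d14:-→d15:-→d16:H5→d17:-→d18:-→d19:-→d20:-→d21:-→d22:-→d23:-→d24:H6 -> H6
  lookup 246.152.4.29: bits 11 walk d0:H6→d1:-→d2:- -> H6
  lookup 184.31.213.96: bits 10111000000111111101 walk d0:H6→d1:-→d2:-→d3:-→d4:-→d5:-→d6:-→d7:-→d8:-→d9:-→d10:-→d11:-→d12:-→d13:-→d14:-→d15:-→d16:H2→d17:-→d18:-→d19:-→d20:H5 -> H5
  lookup 194.62.115.4: bits 110000100011111001110011 walk d0:H6→d1:-→d2:-→d3:-→d4:-→d5:-→d6:-→d7:-→d8:-→d9:-→d10:-→d11:-→d12:-→d13:-→d14:-→d15:-→d16:H5→d17:-→d18:-→d19:-→d20:-→d21:-→d22:-→d23:-→d24:H6 -> H6
  add 128.0.0.0/1 -> H0 at depth 1
  add 184.31.221.0/24 -> H2 at depth 24
  lookup 184.31.221.7: bits 101110000001111111011101 walk d0:H6→d1:H0→d2:-→d3:-→d4:-→d5:-→d6:-→d7:-→d8:-→d9:-→d10:-→d11:-→d12:-→d13:-→d14:-→d15:-→d16:H2→d17:-→d18:-→d19:-→d20:H5→d21:-→d22:-→d23:-→d24:H2 -> H2
  lookup 41.186.245.193: bits ε walk d0:H6 -> H6
  del 128.0.0.0/1 (clear depth 1)
  add 184.31.0.0/16 -> H2 at depth 16

== LOOKUPS ==
["H2","H2","H2","H2","H5","H2","H5","H6","H6","H5","H6","H2","H6"]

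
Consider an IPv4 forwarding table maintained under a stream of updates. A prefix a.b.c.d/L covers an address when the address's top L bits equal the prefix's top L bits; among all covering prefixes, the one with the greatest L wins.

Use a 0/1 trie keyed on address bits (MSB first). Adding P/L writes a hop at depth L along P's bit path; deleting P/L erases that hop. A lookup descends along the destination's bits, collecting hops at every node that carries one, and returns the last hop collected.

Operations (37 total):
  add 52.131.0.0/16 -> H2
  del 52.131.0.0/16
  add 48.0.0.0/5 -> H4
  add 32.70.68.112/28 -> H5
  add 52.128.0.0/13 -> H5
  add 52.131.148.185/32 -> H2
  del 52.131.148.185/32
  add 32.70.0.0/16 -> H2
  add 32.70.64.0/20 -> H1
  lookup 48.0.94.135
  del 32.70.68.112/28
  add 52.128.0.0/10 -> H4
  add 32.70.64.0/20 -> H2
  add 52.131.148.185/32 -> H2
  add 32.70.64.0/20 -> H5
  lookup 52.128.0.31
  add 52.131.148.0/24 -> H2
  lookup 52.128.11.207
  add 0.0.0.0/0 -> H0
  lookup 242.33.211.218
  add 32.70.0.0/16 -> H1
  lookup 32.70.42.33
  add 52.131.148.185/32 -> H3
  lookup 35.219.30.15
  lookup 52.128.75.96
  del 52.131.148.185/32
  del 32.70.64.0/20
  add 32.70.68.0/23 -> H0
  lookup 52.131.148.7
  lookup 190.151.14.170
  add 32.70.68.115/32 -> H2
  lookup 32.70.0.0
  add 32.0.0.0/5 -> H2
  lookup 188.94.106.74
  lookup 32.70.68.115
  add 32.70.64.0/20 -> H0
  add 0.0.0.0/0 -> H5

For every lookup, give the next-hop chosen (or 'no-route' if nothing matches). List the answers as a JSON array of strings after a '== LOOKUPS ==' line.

Trace:
  add 52.131.0.0/16 -> H2 at depth 16
  - 52.131.0.0/16 clear@16
  add 48.0.0.0/5 -> H4 at depth 5
  add 32.70.68.112/28 -> H5 at depth 28
  add 52.128.0.0/13 -> H5 at depth 13
  add 52.131.148.185/32 -> H2 at depth 32
  - 52.131.148.185/32 clear@32
  add 32.70.0.0/16 -> H2 at depth 16
  add 32.70.64.0/20 -> H1 at depth 20
  Q 48.0.94.135: descend 00110 ; hops seen [H4] ; pick H4
  - 32.70.68.112/28 clear@28
  add 52.128.0.0/10 -> H4 at depth 10
  add 32.70.64.0/20 -> H2 at depth 20
  add 52.131.148.185/32 -> H2 at depth 32
  add 32.70.64.0/20 -> H5 at depth 20
  Q 52.128.0.31: descend 00110100100000 ; hops seen [H4,H4,H5] ; pick H5
  add 52.131.148.0/24 -> H2 at depth 24
  Q 52.128.11.207: descend 00110100100000 ; hops seen [H4,H4,H5] ; pick H5
  add 0.0.0.0/0 -> H0 at depth 0
  Q 242.33.211.218: descend ε ; hops seen [H0] ; pick H0
  add 32.70.0.0/16 -> H1 at depth 16
  Q 32.70.42.33: descend 00100000010001100 ; hops seen [H0,H1] ; pick H1
  add 52.131.148.185/32 -> H3 at depth 32
  Q 35.219.30.15: descend 001000 ; hops seen [H0] ; pick H0
  Q 52.128.75.96: descend 00110100100000 ; hops seen [H0,H4,H4,H5] ; pick H5
  - 52.131.148.185/32 clear@32
  - 32.70.64.0/20 clear@20
  add 32.70.68.0/23 -> H0 at depth 23
  Q 52.131.148.7: descend 001101001000001110010100 ; hops seen [H0,H4,H4,H5,H2] ; pick H2
  Q 190.151.14.170: descend ε ; hops seen [H0] ; pick H0
  add 32.70.68.115/32 -> H2 at depth 32
  Q 32.70.0.0: descend 00100000010001100 ; hops seen [H0,H1] ; pick H1
  add 32.0.0.0/5 -> H2 at depth 5
  Q 188.94.106.74: descend ε ; hops seen [H0] ; pick H0
  Q 32.70.68.115: descend 00100000010001100100010001110011 ; hops seen [H0,H2,H1,H0,H2] ; pick H2
  add 32.70.64.0/20 -> H0 at depth 20
  add 0.0.0.0/0 -> H5 at depth 0

== LOOKUPS ==
["H4","H5","H5","H0","H1","H0","H5","H2","H0","H1","H0","H2"]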